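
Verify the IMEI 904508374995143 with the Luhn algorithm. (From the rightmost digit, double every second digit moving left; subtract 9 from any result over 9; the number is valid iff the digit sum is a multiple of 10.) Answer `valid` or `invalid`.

invalid

From the right, keep odd positions and double even positions (subtract 9 from any doubled value over 9):
  doubled (positions 2,4,...): 8 1 9 5 7 1 0 → sum 31
  kept (positions 1,3,...): 3 1 9 4 3 0 4 9 → sum 33
Total = 64.
64 mod 10 = 4, so the number is invalid.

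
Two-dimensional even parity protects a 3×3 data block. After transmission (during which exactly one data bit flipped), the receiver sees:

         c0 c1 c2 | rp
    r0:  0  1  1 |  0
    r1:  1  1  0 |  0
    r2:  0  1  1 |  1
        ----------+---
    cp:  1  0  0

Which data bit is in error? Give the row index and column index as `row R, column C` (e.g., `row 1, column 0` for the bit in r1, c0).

Recompute each row's even parity and compare to rp:
  r0: data parity 0, sent rp 0 → ok
  r1: data parity 0, sent rp 0 → ok
  r2: data parity 0, sent rp 1 → mismatch
Recompute each column's even parity and compare to cp:
  c0: data parity 1, sent cp 1 → ok
  c1: data parity 1, sent cp 0 → mismatch
  c2: data parity 0, sent cp 0 → ok
Exactly one row (r2) and one column (c1) fail → the flipped bit is at their intersection.

row 2, column 1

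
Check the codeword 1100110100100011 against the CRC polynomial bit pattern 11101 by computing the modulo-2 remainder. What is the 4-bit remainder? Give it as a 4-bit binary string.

Modulo-2 division of 1100110100100011 by 11101:
  pos 0: 11001 XOR 11101 = 00100
  pos 2: 10010 XOR 11101 = 01111
  pos 3: 11111 XOR 11101 = 00010
  pos 6: 10001 XOR 11101 = 01100
  pos 7: 11000 XOR 11101 = 00101
  pos 9: 10100 XOR 11101 = 01001
  pos 10: 10011 XOR 11101 = 01110
  pos 11: 11101 XOR 11101 = 00000
Remainder = 0000 (zero — the frame passes the CRC check).

0000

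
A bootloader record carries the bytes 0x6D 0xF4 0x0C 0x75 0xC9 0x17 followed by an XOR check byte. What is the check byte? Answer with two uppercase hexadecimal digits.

3E

XOR the bytes together:
  start with 0x6D
  0x6D ⊕ 0xF4 = 0x99
  0x99 ⊕ 0x0C = 0x95
  0x95 ⊕ 0x75 = 0xE0
  0xE0 ⊕ 0xC9 = 0x29
  0x29 ⊕ 0x17 = 0x3E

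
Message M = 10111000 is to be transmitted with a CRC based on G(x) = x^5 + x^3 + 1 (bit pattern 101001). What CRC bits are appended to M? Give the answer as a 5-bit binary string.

Append 5 zeros: 1011100000000. Divide by 101001 (XOR where the leading bit is 1):
  pos 0: 101110 XOR 101001 = 000111
  pos 3: 111000 XOR 101001 = 010001
  pos 4: 100010 XOR 101001 = 001011
  pos 6: 101100 XOR 101001 = 000101
Remainder (last 5 bits) = 01010. This is the CRC / FCS.

01010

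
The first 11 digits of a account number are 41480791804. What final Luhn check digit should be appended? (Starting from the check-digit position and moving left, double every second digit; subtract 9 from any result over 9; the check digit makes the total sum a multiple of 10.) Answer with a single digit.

3

Partial digits right→left: 4 0 8 1 9 7 0 8 4 1 4
Double every second digit counting from the check-digit position (so the 1st, 3rd, 5th, ... of the partial from the right).
  doubled (with −9 where >9): 8 7 9 0 8 8 → sum 40
  kept as-is: 0 1 7 8 1 → sum 17
Total = 40 + 17 = 57.
Check digit = (10 − (57 mod 10)) mod 10 = 3.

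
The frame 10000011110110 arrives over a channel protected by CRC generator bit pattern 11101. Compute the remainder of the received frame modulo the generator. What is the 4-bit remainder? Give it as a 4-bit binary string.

Modulo-2 division of 10000011110110 by 11101:
  pos 0: 10000 XOR 11101 = 01101
  pos 1: 11010 XOR 11101 = 00111
  pos 3: 11111 XOR 11101 = 00010
  pos 6: 10110 XOR 11101 = 01011
  pos 7: 10111 XOR 11101 = 01010
  pos 8: 10101 XOR 11101 = 01000
  pos 9: 10000 XOR 11101 = 01101
Remainder = 1101 (nonzero — an error is detected).

1101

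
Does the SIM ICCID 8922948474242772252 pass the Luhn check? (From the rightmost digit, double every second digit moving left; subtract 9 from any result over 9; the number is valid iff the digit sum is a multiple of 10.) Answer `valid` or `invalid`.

invalid

From the right, keep odd positions and double even positions (subtract 9 from any doubled value over 9):
  doubled (positions 2,4,...): 1 4 5 8 8 8 8 4 9 → sum 55
  kept (positions 1,3,...): 2 2 7 2 2 7 8 9 2 8 → sum 49
Total = 104.
104 mod 10 = 4, so the number is invalid.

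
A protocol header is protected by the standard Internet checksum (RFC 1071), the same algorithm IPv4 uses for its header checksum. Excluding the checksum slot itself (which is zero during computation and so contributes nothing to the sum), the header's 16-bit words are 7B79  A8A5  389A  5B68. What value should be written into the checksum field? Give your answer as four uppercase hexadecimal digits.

47DE

One's-complement addition (fold any carry out of bit 15 back into bit 0):
  0x7B79 + 0xA8A5 = 0x1241E → wrap carry → 0x241F
  0x241F + 0x389A = 0x05CB9
  0x5CB9 + 0x5B68 = 0x0B821
One's-complement sum = 0xB821.
Checksum = ~0xB821 & 0xFFFF = 0x47DE.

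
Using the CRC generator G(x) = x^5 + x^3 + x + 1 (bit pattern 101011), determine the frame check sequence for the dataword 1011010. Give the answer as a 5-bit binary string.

01001

Append 5 zeros: 101101000000. Divide by 101011 (XOR where the leading bit is 1):
  pos 0: 101101 XOR 101011 = 000110
  pos 3: 110000 XOR 101011 = 011011
  pos 4: 110110 XOR 101011 = 011101
  pos 5: 111010 XOR 101011 = 010001
  pos 6: 100010 XOR 101011 = 001001
Remainder (last 5 bits) = 01001. This is the CRC / FCS.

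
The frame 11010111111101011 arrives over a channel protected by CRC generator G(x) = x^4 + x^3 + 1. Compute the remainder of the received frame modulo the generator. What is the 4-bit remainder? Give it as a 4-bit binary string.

Modulo-2 division of 11010111111101011 by 11001:
  pos 0: 11010 XOR 11001 = 00011
  pos 3: 11111 XOR 11001 = 00110
  pos 5: 11011 XOR 11001 = 00010
  pos 8: 10110 XOR 11001 = 01111
  pos 9: 11111 XOR 11001 = 00110
  pos 11: 11001 XOR 11001 = 00000
Remainder = 0001 (nonzero — an error is detected).

0001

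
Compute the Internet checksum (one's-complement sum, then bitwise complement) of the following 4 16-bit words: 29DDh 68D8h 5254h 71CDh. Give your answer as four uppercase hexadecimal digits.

One's-complement addition (fold any carry out of bit 15 back into bit 0):
  0x29DD + 0x68D8 = 0x092B5
  0x92B5 + 0x5254 = 0x0E509
  0xE509 + 0x71CD = 0x156D6 → wrap carry → 0x56D7
One's-complement sum = 0x56D7.
Checksum = ~0x56D7 & 0xFFFF = 0xA928.

A928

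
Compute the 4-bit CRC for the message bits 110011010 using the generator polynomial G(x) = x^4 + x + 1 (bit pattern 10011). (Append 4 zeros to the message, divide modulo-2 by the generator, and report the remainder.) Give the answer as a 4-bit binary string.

1001

Append 4 zeros: 1100110100000. Divide by 10011 (XOR where the leading bit is 1):
  pos 0: 11001 XOR 10011 = 01010
  pos 1: 10101 XOR 10011 = 00110
  pos 3: 11001 XOR 10011 = 01010
  pos 4: 10100 XOR 10011 = 00111
  pos 6: 11100 XOR 10011 = 01111
  pos 7: 11110 XOR 10011 = 01101
  pos 8: 11010 XOR 10011 = 01001
Remainder (last 4 bits) = 1001. This is the CRC / FCS.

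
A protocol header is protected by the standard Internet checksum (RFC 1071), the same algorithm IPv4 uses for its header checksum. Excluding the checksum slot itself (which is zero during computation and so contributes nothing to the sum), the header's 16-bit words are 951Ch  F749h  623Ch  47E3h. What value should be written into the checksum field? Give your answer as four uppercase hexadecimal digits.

One's-complement addition (fold any carry out of bit 15 back into bit 0):
  0x951C + 0xF749 = 0x18C65 → wrap carry → 0x8C66
  0x8C66 + 0x623C = 0x0EEA2
  0xEEA2 + 0x47E3 = 0x13685 → wrap carry → 0x3686
One's-complement sum = 0x3686.
Checksum = ~0x3686 & 0xFFFF = 0xC979.

C979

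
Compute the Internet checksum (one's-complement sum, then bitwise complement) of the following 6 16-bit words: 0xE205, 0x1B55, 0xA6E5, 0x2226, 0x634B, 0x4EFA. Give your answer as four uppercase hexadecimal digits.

8753

One's-complement addition (fold any carry out of bit 15 back into bit 0):
  0xE205 + 0x1B55 = 0x0FD5A
  0xFD5A + 0xA6E5 = 0x1A43F → wrap carry → 0xA440
  0xA440 + 0x2226 = 0x0C666
  0xC666 + 0x634B = 0x129B1 → wrap carry → 0x29B2
  0x29B2 + 0x4EFA = 0x078AC
One's-complement sum = 0x78AC.
Checksum = ~0x78AC & 0xFFFF = 0x8753.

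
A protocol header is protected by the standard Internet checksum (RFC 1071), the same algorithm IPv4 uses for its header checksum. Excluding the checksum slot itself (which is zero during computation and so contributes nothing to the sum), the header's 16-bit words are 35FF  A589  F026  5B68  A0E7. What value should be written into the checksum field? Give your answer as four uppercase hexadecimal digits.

3800

One's-complement addition (fold any carry out of bit 15 back into bit 0):
  0x35FF + 0xA589 = 0x0DB88
  0xDB88 + 0xF026 = 0x1CBAE → wrap carry → 0xCBAF
  0xCBAF + 0x5B68 = 0x12717 → wrap carry → 0x2718
  0x2718 + 0xA0E7 = 0x0C7FF
One's-complement sum = 0xC7FF.
Checksum = ~0xC7FF & 0xFFFF = 0x3800.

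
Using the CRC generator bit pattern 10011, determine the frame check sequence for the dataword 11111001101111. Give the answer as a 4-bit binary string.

Append 4 zeros: 111110011011110000. Divide by 10011 (XOR where the leading bit is 1):
  pos 0: 11111 XOR 10011 = 01100
  pos 1: 11000 XOR 10011 = 01011
  pos 2: 10110 XOR 10011 = 00101
  pos 4: 10111 XOR 10011 = 00100
  pos 6: 10001 XOR 10011 = 00010
  pos 9: 10111 XOR 10011 = 00100
  pos 11: 10000 XOR 10011 = 00011
Remainder (last 4 bits) = 1100. This is the CRC / FCS.

1100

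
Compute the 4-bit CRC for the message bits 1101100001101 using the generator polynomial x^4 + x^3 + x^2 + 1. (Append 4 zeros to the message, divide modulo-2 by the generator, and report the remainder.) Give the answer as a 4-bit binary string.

1101

Append 4 zeros: 11011000011010000. Divide by 11101 (XOR where the leading bit is 1):
  pos 0: 11011 XOR 11101 = 00110
  pos 2: 11000 XOR 11101 = 00101
  pos 4: 10100 XOR 11101 = 01001
  pos 5: 10011 XOR 11101 = 01110
  pos 6: 11101 XOR 11101 = 00000
  pos 12: 10000 XOR 11101 = 01101
Remainder (last 4 bits) = 1101. This is the CRC / FCS.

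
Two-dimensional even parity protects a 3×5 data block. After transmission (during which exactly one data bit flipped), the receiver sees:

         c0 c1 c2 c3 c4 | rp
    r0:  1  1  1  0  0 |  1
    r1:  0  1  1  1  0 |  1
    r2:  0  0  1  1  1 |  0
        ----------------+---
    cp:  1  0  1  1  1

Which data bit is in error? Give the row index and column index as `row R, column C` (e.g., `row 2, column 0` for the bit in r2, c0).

Recompute each row's even parity and compare to rp:
  r0: data parity 1, sent rp 1 → ok
  r1: data parity 1, sent rp 1 → ok
  r2: data parity 1, sent rp 0 → mismatch
Recompute each column's even parity and compare to cp:
  c0: data parity 1, sent cp 1 → ok
  c1: data parity 0, sent cp 0 → ok
  c2: data parity 1, sent cp 1 → ok
  c3: data parity 0, sent cp 1 → mismatch
  c4: data parity 1, sent cp 1 → ok
Exactly one row (r2) and one column (c3) fail → the flipped bit is at their intersection.

row 2, column 3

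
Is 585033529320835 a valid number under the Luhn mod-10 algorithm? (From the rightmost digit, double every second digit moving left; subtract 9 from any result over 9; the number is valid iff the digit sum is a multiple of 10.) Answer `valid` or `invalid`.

invalid

From the right, keep odd positions and double even positions (subtract 9 from any doubled value over 9):
  doubled (positions 2,4,...): 6 0 6 4 6 0 7 → sum 29
  kept (positions 1,3,...): 5 8 2 9 5 3 5 5 → sum 42
Total = 71.
71 mod 10 = 1, so the number is invalid.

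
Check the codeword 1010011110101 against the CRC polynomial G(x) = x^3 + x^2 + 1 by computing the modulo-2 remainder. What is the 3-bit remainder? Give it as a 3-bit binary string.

000

Modulo-2 division of 1010011110101 by 1101:
  pos 0: 1010 XOR 1101 = 0111
  pos 1: 1110 XOR 1101 = 0011
  pos 3: 1111 XOR 1101 = 0010
  pos 5: 1011 XOR 1101 = 0110
  pos 6: 1100 XOR 1101 = 0001
  pos 9: 1101 XOR 1101 = 0000
Remainder = 000 (zero — the frame passes the CRC check).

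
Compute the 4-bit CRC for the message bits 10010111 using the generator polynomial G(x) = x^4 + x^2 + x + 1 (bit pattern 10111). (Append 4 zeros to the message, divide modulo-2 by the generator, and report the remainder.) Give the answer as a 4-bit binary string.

Append 4 zeros: 100101110000. Divide by 10111 (XOR where the leading bit is 1):
  pos 0: 10010 XOR 10111 = 00101
  pos 2: 10111 XOR 10111 = 00000
  pos 7: 10000 XOR 10111 = 00111
Remainder (last 4 bits) = 0111. This is the CRC / FCS.

0111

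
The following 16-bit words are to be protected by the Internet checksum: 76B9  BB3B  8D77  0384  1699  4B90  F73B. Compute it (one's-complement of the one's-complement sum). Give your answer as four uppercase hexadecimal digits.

E3A9

One's-complement addition (fold any carry out of bit 15 back into bit 0):
  0x76B9 + 0xBB3B = 0x131F4 → wrap carry → 0x31F5
  0x31F5 + 0x8D77 = 0x0BF6C
  0xBF6C + 0x0384 = 0x0C2F0
  0xC2F0 + 0x1699 = 0x0D989
  0xD989 + 0x4B90 = 0x12519 → wrap carry → 0x251A
  0x251A + 0xF73B = 0x11C55 → wrap carry → 0x1C56
One's-complement sum = 0x1C56.
Checksum = ~0x1C56 & 0xFFFF = 0xE3A9.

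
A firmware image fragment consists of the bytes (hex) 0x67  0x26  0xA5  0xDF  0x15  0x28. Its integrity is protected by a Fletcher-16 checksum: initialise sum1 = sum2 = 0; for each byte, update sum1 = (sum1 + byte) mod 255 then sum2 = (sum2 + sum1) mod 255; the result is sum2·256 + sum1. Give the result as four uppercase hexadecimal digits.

Running sums (mod 255):
  after byte 0 (0x67): sum1=103, sum2=103
  after byte 1 (0x26): sum1=141, sum2=244
  after byte 2 (0xA5): sum1=51, sum2=40
  after byte 3 (0xDF): sum1=19, sum2=59
  after byte 4 (0x15): sum1=40, sum2=99
  after byte 5 (0x28): sum1=80, sum2=179
Checksum = sum2·256 + sum1 = 179·256 + 80 = 45904 = 0xB350.

B350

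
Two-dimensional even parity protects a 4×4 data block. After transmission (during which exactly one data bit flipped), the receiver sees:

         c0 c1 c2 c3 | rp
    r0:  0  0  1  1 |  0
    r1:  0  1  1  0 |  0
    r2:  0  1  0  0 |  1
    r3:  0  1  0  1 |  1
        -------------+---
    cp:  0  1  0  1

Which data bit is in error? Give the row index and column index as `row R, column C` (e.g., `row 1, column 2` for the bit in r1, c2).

Recompute each row's even parity and compare to rp:
  r0: data parity 0, sent rp 0 → ok
  r1: data parity 0, sent rp 0 → ok
  r2: data parity 1, sent rp 1 → ok
  r3: data parity 0, sent rp 1 → mismatch
Recompute each column's even parity and compare to cp:
  c0: data parity 0, sent cp 0 → ok
  c1: data parity 1, sent cp 1 → ok
  c2: data parity 0, sent cp 0 → ok
  c3: data parity 0, sent cp 1 → mismatch
Exactly one row (r3) and one column (c3) fail → the flipped bit is at their intersection.

row 3, column 3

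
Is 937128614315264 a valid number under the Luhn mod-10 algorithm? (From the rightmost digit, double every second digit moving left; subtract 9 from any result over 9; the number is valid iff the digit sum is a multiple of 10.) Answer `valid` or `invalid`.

invalid

From the right, keep odd positions and double even positions (subtract 9 from any doubled value over 9):
  doubled (positions 2,4,...): 3 1 6 2 7 2 6 → sum 27
  kept (positions 1,3,...): 4 2 1 4 6 2 7 9 → sum 35
Total = 62.
62 mod 10 = 2, so the number is invalid.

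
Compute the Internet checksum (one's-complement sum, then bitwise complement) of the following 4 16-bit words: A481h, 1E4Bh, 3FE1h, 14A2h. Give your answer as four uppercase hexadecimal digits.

E8AF

One's-complement addition (fold any carry out of bit 15 back into bit 0):
  0xA481 + 0x1E4B = 0x0C2CC
  0xC2CC + 0x3FE1 = 0x102AD → wrap carry → 0x02AE
  0x02AE + 0x14A2 = 0x01750
One's-complement sum = 0x1750.
Checksum = ~0x1750 & 0xFFFF = 0xE8AF.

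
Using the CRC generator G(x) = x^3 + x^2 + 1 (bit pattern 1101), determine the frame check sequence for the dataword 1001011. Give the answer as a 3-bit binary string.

Append 3 zeros: 1001011000. Divide by 1101 (XOR where the leading bit is 1):
  pos 0: 1001 XOR 1101 = 0100
  pos 1: 1000 XOR 1101 = 0101
  pos 2: 1011 XOR 1101 = 0110
  pos 3: 1101 XOR 1101 = 0000
Remainder (last 3 bits) = 000. This is the CRC / FCS.

000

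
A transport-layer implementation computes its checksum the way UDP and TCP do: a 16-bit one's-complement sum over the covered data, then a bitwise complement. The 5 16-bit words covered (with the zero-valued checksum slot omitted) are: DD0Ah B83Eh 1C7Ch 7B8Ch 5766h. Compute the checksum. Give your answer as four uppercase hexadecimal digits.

One's-complement addition (fold any carry out of bit 15 back into bit 0):
  0xDD0A + 0xB83E = 0x19548 → wrap carry → 0x9549
  0x9549 + 0x1C7C = 0x0B1C5
  0xB1C5 + 0x7B8C = 0x12D51 → wrap carry → 0x2D52
  0x2D52 + 0x5766 = 0x084B8
One's-complement sum = 0x84B8.
Checksum = ~0x84B8 & 0xFFFF = 0x7B47.

7B47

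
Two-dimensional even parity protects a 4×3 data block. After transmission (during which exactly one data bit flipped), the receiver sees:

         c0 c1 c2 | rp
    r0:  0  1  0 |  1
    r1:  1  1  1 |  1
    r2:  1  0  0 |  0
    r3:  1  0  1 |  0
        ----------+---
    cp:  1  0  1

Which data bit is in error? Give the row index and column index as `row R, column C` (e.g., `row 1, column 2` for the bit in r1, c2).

row 2, column 2

Recompute each row's even parity and compare to rp:
  r0: data parity 1, sent rp 1 → ok
  r1: data parity 1, sent rp 1 → ok
  r2: data parity 1, sent rp 0 → mismatch
  r3: data parity 0, sent rp 0 → ok
Recompute each column's even parity and compare to cp:
  c0: data parity 1, sent cp 1 → ok
  c1: data parity 0, sent cp 0 → ok
  c2: data parity 0, sent cp 1 → mismatch
Exactly one row (r2) and one column (c2) fail → the flipped bit is at their intersection.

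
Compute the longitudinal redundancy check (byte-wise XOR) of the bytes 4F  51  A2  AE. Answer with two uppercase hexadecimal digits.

12

XOR the bytes together:
  start with 0x4F
  0x4F ⊕ 0x51 = 0x1E
  0x1E ⊕ 0xA2 = 0xBC
  0xBC ⊕ 0xAE = 0x12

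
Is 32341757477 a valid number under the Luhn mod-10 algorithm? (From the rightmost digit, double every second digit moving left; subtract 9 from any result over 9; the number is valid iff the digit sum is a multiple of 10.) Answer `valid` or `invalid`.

valid

From the right, keep odd positions and double even positions (subtract 9 from any doubled value over 9):
  doubled (positions 2,4,...): 5 5 5 8 4 → sum 27
  kept (positions 1,3,...): 7 4 5 1 3 3 → sum 23
Total = 50.
50 mod 10 = 0, so the number is valid.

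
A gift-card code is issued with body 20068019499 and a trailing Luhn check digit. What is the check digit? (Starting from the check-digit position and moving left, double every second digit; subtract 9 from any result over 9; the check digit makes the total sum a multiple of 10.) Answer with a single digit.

6

Partial digits right→left: 9 9 4 9 1 0 8 6 0 0 2
Double every second digit counting from the check-digit position (so the 1st, 3rd, 5th, ... of the partial from the right).
  doubled (with −9 where >9): 9 8 2 7 0 4 → sum 30
  kept as-is: 9 9 0 6 0 → sum 24
Total = 30 + 24 = 54.
Check digit = (10 − (54 mod 10)) mod 10 = 6.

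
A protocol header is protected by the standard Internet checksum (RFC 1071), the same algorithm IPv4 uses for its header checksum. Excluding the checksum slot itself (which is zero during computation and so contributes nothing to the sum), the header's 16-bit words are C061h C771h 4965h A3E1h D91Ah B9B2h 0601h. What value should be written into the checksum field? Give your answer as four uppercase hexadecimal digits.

One's-complement addition (fold any carry out of bit 15 back into bit 0):
  0xC061 + 0xC771 = 0x187D2 → wrap carry → 0x87D3
  0x87D3 + 0x4965 = 0x0D138
  0xD138 + 0xA3E1 = 0x17519 → wrap carry → 0x751A
  0x751A + 0xD91A = 0x14E34 → wrap carry → 0x4E35
  0x4E35 + 0xB9B2 = 0x107E7 → wrap carry → 0x07E8
  0x07E8 + 0x0601 = 0x00DE9
One's-complement sum = 0x0DE9.
Checksum = ~0x0DE9 & 0xFFFF = 0xF216.

F216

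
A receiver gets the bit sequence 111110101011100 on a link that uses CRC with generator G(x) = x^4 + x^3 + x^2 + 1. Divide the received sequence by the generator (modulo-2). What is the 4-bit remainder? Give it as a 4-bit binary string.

Modulo-2 division of 111110101011100 by 11101:
  pos 0: 11111 XOR 11101 = 00010
  pos 3: 10010 XOR 11101 = 01111
  pos 4: 11111 XOR 11101 = 00010
  pos 7: 10011 XOR 11101 = 01110
  pos 8: 11101 XOR 11101 = 00000
Remainder = 0000 (zero — the frame passes the CRC check).

0000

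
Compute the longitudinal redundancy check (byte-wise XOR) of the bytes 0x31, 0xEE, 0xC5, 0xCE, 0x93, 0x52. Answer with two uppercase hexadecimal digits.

XOR the bytes together:
  start with 0x31
  0x31 ⊕ 0xEE = 0xDF
  0xDF ⊕ 0xC5 = 0x1A
  0x1A ⊕ 0xCE = 0xD4
  0xD4 ⊕ 0x93 = 0x47
  0x47 ⊕ 0x52 = 0x15

15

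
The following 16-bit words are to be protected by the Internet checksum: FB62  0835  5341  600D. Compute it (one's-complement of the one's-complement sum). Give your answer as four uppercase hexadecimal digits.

One's-complement addition (fold any carry out of bit 15 back into bit 0):
  0xFB62 + 0x0835 = 0x10397 → wrap carry → 0x0398
  0x0398 + 0x5341 = 0x056D9
  0x56D9 + 0x600D = 0x0B6E6
One's-complement sum = 0xB6E6.
Checksum = ~0xB6E6 & 0xFFFF = 0x4919.

4919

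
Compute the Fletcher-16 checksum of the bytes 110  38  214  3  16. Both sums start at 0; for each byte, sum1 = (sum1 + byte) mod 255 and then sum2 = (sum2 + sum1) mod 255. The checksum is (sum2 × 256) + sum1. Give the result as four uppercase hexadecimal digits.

Running sums (mod 255):
  after byte 0 (110): sum1=110, sum2=110
  after byte 1 (38): sum1=148, sum2=3
  after byte 2 (214): sum1=107, sum2=110
  after byte 3 (3): sum1=110, sum2=220
  after byte 4 (16): sum1=126, sum2=91
Checksum = sum2·256 + sum1 = 91·256 + 126 = 23422 = 0x5B7E.

5B7E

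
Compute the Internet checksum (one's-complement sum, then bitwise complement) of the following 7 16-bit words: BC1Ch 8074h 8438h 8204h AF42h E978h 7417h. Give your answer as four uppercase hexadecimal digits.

B05E

One's-complement addition (fold any carry out of bit 15 back into bit 0):
  0xBC1C + 0x8074 = 0x13C90 → wrap carry → 0x3C91
  0x3C91 + 0x8438 = 0x0C0C9
  0xC0C9 + 0x8204 = 0x142CD → wrap carry → 0x42CE
  0x42CE + 0xAF42 = 0x0F210
  0xF210 + 0xE978 = 0x1DB88 → wrap carry → 0xDB89
  0xDB89 + 0x7417 = 0x14FA0 → wrap carry → 0x4FA1
One's-complement sum = 0x4FA1.
Checksum = ~0x4FA1 & 0xFFFF = 0xB05E.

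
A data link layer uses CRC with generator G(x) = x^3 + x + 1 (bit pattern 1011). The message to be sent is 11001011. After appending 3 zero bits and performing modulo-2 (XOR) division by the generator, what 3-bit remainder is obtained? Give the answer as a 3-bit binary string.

Append 3 zeros: 11001011000. Divide by 1011 (XOR where the leading bit is 1):
  pos 0: 1100 XOR 1011 = 0111
  pos 1: 1111 XOR 1011 = 0100
  pos 2: 1000 XOR 1011 = 0011
  pos 4: 1111 XOR 1011 = 0100
  pos 5: 1000 XOR 1011 = 0011
  pos 7: 1100 XOR 1011 = 0111
Remainder (last 3 bits) = 111. This is the CRC / FCS.

111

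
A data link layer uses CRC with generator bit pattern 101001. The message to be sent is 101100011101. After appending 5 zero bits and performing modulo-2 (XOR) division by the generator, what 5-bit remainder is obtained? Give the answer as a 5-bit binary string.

Append 5 zeros: 10110001110100000. Divide by 101001 (XOR where the leading bit is 1):
  pos 0: 101100 XOR 101001 = 000101
  pos 3: 101011 XOR 101001 = 000010
  pos 7: 101010 XOR 101001 = 000011
  pos 11: 110000 XOR 101001 = 011001
Remainder (last 5 bits) = 11001. This is the CRC / FCS.

11001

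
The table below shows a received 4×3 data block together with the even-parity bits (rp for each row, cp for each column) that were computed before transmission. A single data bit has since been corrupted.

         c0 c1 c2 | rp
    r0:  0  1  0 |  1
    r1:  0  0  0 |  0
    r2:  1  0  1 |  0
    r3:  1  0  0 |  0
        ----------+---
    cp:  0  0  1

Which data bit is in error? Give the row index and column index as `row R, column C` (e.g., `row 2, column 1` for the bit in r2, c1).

row 3, column 1

Recompute each row's even parity and compare to rp:
  r0: data parity 1, sent rp 1 → ok
  r1: data parity 0, sent rp 0 → ok
  r2: data parity 0, sent rp 0 → ok
  r3: data parity 1, sent rp 0 → mismatch
Recompute each column's even parity and compare to cp:
  c0: data parity 0, sent cp 0 → ok
  c1: data parity 1, sent cp 0 → mismatch
  c2: data parity 1, sent cp 1 → ok
Exactly one row (r3) and one column (c1) fail → the flipped bit is at their intersection.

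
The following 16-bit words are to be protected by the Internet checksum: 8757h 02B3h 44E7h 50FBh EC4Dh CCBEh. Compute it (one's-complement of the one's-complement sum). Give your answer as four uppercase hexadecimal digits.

2706

One's-complement addition (fold any carry out of bit 15 back into bit 0):
  0x8757 + 0x02B3 = 0x08A0A
  0x8A0A + 0x44E7 = 0x0CEF1
  0xCEF1 + 0x50FB = 0x11FEC → wrap carry → 0x1FED
  0x1FED + 0xEC4D = 0x10C3A → wrap carry → 0x0C3B
  0x0C3B + 0xCCBE = 0x0D8F9
One's-complement sum = 0xD8F9.
Checksum = ~0xD8F9 & 0xFFFF = 0x2706.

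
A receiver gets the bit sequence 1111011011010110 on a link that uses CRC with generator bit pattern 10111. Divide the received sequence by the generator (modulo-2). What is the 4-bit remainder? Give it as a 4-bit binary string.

0001

Modulo-2 division of 1111011011010110 by 10111:
  pos 0: 11110 XOR 10111 = 01001
  pos 1: 10011 XOR 10111 = 00100
  pos 3: 10010 XOR 10111 = 00101
  pos 5: 10111 XOR 10111 = 00000
  pos 11: 10110 XOR 10111 = 00001
Remainder = 0001 (nonzero — an error is detected).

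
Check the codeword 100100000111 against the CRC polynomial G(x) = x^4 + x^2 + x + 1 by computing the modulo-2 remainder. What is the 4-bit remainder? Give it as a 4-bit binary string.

0010

Modulo-2 division of 100100000111 by 10111:
  pos 0: 10010 XOR 10111 = 00101
  pos 2: 10100 XOR 10111 = 00011
  pos 5: 11001 XOR 10111 = 01110
  pos 6: 11101 XOR 10111 = 01010
  pos 7: 10101 XOR 10111 = 00010
Remainder = 0010 (nonzero — an error is detected).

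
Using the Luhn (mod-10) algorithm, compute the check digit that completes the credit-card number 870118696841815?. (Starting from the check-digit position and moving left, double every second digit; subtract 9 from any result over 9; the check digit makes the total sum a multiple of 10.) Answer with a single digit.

Partial digits right→left: 5 1 8 1 4 8 6 9 6 8 1 1 0 7 8
Double every second digit counting from the check-digit position (so the 1st, 3rd, 5th, ... of the partial from the right).
  doubled (with −9 where >9): 1 7 8 3 3 2 0 7 → sum 31
  kept as-is: 1 1 8 9 8 1 7 → sum 35
Total = 31 + 35 = 66.
Check digit = (10 − (66 mod 10)) mod 10 = 4.

4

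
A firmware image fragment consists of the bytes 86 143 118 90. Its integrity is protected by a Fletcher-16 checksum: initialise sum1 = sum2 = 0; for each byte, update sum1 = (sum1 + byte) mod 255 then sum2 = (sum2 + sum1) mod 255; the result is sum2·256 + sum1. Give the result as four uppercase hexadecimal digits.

4FB6

Running sums (mod 255):
  after byte 0 (86): sum1=86, sum2=86
  after byte 1 (143): sum1=229, sum2=60
  after byte 2 (118): sum1=92, sum2=152
  after byte 3 (90): sum1=182, sum2=79
Checksum = sum2·256 + sum1 = 79·256 + 182 = 20406 = 0x4FB6.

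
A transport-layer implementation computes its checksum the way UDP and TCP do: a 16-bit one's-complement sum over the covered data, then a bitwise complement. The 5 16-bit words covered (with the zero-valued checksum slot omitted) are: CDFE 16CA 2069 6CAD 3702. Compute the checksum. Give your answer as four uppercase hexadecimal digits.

571E

One's-complement addition (fold any carry out of bit 15 back into bit 0):
  0xCDFE + 0x16CA = 0x0E4C8
  0xE4C8 + 0x2069 = 0x10531 → wrap carry → 0x0532
  0x0532 + 0x6CAD = 0x071DF
  0x71DF + 0x3702 = 0x0A8E1
One's-complement sum = 0xA8E1.
Checksum = ~0xA8E1 & 0xFFFF = 0x571E.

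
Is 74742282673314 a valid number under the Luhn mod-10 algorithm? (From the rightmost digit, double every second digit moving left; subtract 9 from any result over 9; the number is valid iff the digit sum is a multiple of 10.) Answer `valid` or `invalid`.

From the right, keep odd positions and double even positions (subtract 9 from any doubled value over 9):
  doubled (positions 2,4,...): 2 6 3 7 4 5 5 → sum 32
  kept (positions 1,3,...): 4 3 7 2 2 4 4 → sum 26
Total = 58.
58 mod 10 = 8, so the number is invalid.

invalid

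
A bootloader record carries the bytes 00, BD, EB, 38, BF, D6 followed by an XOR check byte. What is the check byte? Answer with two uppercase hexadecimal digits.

XOR the bytes together:
  start with 0x00
  0x00 ⊕ 0xBD = 0xBD
  0xBD ⊕ 0xEB = 0x56
  0x56 ⊕ 0x38 = 0x6E
  0x6E ⊕ 0xBF = 0xD1
  0xD1 ⊕ 0xD6 = 0x07

07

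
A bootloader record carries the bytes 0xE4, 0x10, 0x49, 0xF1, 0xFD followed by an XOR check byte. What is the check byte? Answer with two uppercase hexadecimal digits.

XOR the bytes together:
  start with 0xE4
  0xE4 ⊕ 0x10 = 0xF4
  0xF4 ⊕ 0x49 = 0xBD
  0xBD ⊕ 0xF1 = 0x4C
  0x4C ⊕ 0xFD = 0xB1

B1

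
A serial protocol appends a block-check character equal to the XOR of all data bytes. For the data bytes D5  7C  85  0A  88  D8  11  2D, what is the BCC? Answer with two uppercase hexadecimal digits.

XOR the bytes together:
  start with 0xD5
  0xD5 ⊕ 0x7C = 0xA9
  0xA9 ⊕ 0x85 = 0x2C
  0x2C ⊕ 0x0A = 0x26
  0x26 ⊕ 0x88 = 0xAE
  0xAE ⊕ 0xD8 = 0x76
  0x76 ⊕ 0x11 = 0x67
  0x67 ⊕ 0x2D = 0x4A

4A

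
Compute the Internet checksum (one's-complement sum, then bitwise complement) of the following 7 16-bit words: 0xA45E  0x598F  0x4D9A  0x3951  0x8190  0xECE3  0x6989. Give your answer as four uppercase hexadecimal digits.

A328

One's-complement addition (fold any carry out of bit 15 back into bit 0):
  0xA45E + 0x598F = 0x0FDED
  0xFDED + 0x4D9A = 0x14B87 → wrap carry → 0x4B88
  0x4B88 + 0x3951 = 0x084D9
  0x84D9 + 0x8190 = 0x10669 → wrap carry → 0x066A
  0x066A + 0xECE3 = 0x0F34D
  0xF34D + 0x6989 = 0x15CD6 → wrap carry → 0x5CD7
One's-complement sum = 0x5CD7.
Checksum = ~0x5CD7 & 0xFFFF = 0xA328.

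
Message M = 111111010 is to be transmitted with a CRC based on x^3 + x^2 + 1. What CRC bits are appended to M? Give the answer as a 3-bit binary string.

100

Append 3 zeros: 111111010000. Divide by 1101 (XOR where the leading bit is 1):
  pos 0: 1111 XOR 1101 = 0010
  pos 2: 1011 XOR 1101 = 0110
  pos 3: 1100 XOR 1101 = 0001
  pos 6: 1100 XOR 1101 = 0001
Remainder (last 3 bits) = 100. This is the CRC / FCS.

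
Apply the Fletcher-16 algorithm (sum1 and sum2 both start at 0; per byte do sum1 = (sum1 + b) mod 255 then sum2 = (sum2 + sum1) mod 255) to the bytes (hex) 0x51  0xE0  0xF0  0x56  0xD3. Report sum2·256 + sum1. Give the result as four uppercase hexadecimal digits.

6D4D

Running sums (mod 255):
  after byte 0 (0x51): sum1=81, sum2=81
  after byte 1 (0xE0): sum1=50, sum2=131
  after byte 2 (0xF0): sum1=35, sum2=166
  after byte 3 (0x56): sum1=121, sum2=32
  after byte 4 (0xD3): sum1=77, sum2=109
Checksum = sum2·256 + sum1 = 109·256 + 77 = 27981 = 0x6D4D.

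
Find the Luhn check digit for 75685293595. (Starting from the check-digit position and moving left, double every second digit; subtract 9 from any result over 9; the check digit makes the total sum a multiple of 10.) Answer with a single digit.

Partial digits right→left: 5 9 5 3 9 2 5 8 6 5 7
Double every second digit counting from the check-digit position (so the 1st, 3rd, 5th, ... of the partial from the right).
  doubled (with −9 where >9): 1 1 9 1 3 5 → sum 20
  kept as-is: 9 3 2 8 5 → sum 27
Total = 20 + 27 = 47.
Check digit = (10 − (47 mod 10)) mod 10 = 3.

3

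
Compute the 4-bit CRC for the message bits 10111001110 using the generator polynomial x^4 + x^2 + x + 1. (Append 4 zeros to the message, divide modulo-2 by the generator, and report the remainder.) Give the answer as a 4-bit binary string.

0100

Append 4 zeros: 101110011100000. Divide by 10111 (XOR where the leading bit is 1):
  pos 0: 10111 XOR 10111 = 00000
  pos 7: 11100 XOR 10111 = 01011
  pos 8: 10110 XOR 10111 = 00001
Remainder (last 4 bits) = 0100. This is the CRC / FCS.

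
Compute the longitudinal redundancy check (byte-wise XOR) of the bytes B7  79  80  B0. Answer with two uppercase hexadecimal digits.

FE

XOR the bytes together:
  start with 0xB7
  0xB7 ⊕ 0x79 = 0xCE
  0xCE ⊕ 0x80 = 0x4E
  0x4E ⊕ 0xB0 = 0xFE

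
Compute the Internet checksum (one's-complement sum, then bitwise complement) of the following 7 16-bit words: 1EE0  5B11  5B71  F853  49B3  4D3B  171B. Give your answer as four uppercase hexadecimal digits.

One's-complement addition (fold any carry out of bit 15 back into bit 0):
  0x1EE0 + 0x5B11 = 0x079F1
  0x79F1 + 0x5B71 = 0x0D562
  0xD562 + 0xF853 = 0x1CDB5 → wrap carry → 0xCDB6
  0xCDB6 + 0x49B3 = 0x11769 → wrap carry → 0x176A
  0x176A + 0x4D3B = 0x064A5
  0x64A5 + 0x171B = 0x07BC0
One's-complement sum = 0x7BC0.
Checksum = ~0x7BC0 & 0xFFFF = 0x843F.

843F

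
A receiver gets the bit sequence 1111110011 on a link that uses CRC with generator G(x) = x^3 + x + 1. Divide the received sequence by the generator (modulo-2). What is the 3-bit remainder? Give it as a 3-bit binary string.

000

Modulo-2 division of 1111110011 by 1011:
  pos 0: 1111 XOR 1011 = 0100
  pos 1: 1001 XOR 1011 = 0010
  pos 3: 1010 XOR 1011 = 0001
  pos 6: 1011 XOR 1011 = 0000
Remainder = 000 (zero — the frame passes the CRC check).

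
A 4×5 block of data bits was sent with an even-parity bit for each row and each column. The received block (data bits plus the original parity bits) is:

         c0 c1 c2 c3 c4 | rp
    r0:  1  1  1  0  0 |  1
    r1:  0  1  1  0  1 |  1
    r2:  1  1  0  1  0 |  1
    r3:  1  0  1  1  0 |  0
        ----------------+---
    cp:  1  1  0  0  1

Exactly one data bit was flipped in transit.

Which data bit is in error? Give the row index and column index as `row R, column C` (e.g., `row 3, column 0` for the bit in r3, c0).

row 3, column 2

Recompute each row's even parity and compare to rp:
  r0: data parity 1, sent rp 1 → ok
  r1: data parity 1, sent rp 1 → ok
  r2: data parity 1, sent rp 1 → ok
  r3: data parity 1, sent rp 0 → mismatch
Recompute each column's even parity and compare to cp:
  c0: data parity 1, sent cp 1 → ok
  c1: data parity 1, sent cp 1 → ok
  c2: data parity 1, sent cp 0 → mismatch
  c3: data parity 0, sent cp 0 → ok
  c4: data parity 1, sent cp 1 → ok
Exactly one row (r3) and one column (c2) fail → the flipped bit is at their intersection.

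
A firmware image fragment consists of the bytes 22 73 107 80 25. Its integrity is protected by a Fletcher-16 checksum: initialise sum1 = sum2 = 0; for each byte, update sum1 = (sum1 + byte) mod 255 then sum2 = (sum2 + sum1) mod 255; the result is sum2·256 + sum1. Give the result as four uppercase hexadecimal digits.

Running sums (mod 255):
  after byte 0 (22): sum1=22, sum2=22
  after byte 1 (73): sum1=95, sum2=117
  after byte 2 (107): sum1=202, sum2=64
  after byte 3 (80): sum1=27, sum2=91
  after byte 4 (25): sum1=52, sum2=143
Checksum = sum2·256 + sum1 = 143·256 + 52 = 36660 = 0x8F34.

8F34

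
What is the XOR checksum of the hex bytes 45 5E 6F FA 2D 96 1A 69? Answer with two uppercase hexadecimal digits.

XOR the bytes together:
  start with 0x45
  0x45 ⊕ 0x5E = 0x1B
  0x1B ⊕ 0x6F = 0x74
  0x74 ⊕ 0xFA = 0x8E
  0x8E ⊕ 0x2D = 0xA3
  0xA3 ⊕ 0x96 = 0x35
  0x35 ⊕ 0x1A = 0x2F
  0x2F ⊕ 0x69 = 0x46

46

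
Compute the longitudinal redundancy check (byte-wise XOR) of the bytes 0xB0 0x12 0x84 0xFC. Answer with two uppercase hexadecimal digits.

DA

XOR the bytes together:
  start with 0xB0
  0xB0 ⊕ 0x12 = 0xA2
  0xA2 ⊕ 0x84 = 0x26
  0x26 ⊕ 0xFC = 0xDA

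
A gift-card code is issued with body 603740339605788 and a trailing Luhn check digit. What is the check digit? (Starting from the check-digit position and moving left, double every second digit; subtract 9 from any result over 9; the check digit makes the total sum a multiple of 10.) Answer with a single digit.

7

Partial digits right→left: 8 8 7 5 0 6 9 3 3 0 4 7 3 0 6
Double every second digit counting from the check-digit position (so the 1st, 3rd, 5th, ... of the partial from the right).
  doubled (with −9 where >9): 7 5 0 9 6 8 6 3 → sum 44
  kept as-is: 8 5 6 3 0 7 0 → sum 29
Total = 44 + 29 = 73.
Check digit = (10 − (73 mod 10)) mod 10 = 7.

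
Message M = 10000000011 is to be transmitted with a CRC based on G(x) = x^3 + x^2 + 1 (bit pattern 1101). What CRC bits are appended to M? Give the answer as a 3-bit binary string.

100

Append 3 zeros: 10000000011000. Divide by 1101 (XOR where the leading bit is 1):
  pos 0: 1000 XOR 1101 = 0101
  pos 1: 1010 XOR 1101 = 0111
  pos 2: 1110 XOR 1101 = 0011
  pos 4: 1100 XOR 1101 = 0001
  pos 7: 1011 XOR 1101 = 0110
  pos 8: 1100 XOR 1101 = 0001
Remainder (last 3 bits) = 100. This is the CRC / FCS.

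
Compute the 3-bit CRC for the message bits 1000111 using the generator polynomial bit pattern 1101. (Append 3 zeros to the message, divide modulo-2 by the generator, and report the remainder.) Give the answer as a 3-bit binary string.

Append 3 zeros: 1000111000. Divide by 1101 (XOR where the leading bit is 1):
  pos 0: 1000 XOR 1101 = 0101
  pos 1: 1011 XOR 1101 = 0110
  pos 2: 1101 XOR 1101 = 0000
  pos 6: 1000 XOR 1101 = 0101
Remainder (last 3 bits) = 101. This is the CRC / FCS.

101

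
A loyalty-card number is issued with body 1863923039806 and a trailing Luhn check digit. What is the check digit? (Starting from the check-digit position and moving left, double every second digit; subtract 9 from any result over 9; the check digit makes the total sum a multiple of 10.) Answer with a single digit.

2

Partial digits right→left: 6 0 8 9 3 0 3 2 9 3 6 8 1
Double every second digit counting from the check-digit position (so the 1st, 3rd, 5th, ... of the partial from the right).
  doubled (with −9 where >9): 3 7 6 6 9 3 2 → sum 36
  kept as-is: 0 9 0 2 3 8 → sum 22
Total = 36 + 22 = 58.
Check digit = (10 − (58 mod 10)) mod 10 = 2.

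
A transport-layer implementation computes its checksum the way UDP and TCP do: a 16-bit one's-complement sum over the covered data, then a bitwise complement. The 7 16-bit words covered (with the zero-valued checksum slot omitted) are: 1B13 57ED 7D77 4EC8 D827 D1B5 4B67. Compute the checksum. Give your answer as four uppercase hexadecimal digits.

CB7A

One's-complement addition (fold any carry out of bit 15 back into bit 0):
  0x1B13 + 0x57ED = 0x07300
  0x7300 + 0x7D77 = 0x0F077
  0xF077 + 0x4EC8 = 0x13F3F → wrap carry → 0x3F40
  0x3F40 + 0xD827 = 0x11767 → wrap carry → 0x1768
  0x1768 + 0xD1B5 = 0x0E91D
  0xE91D + 0x4B67 = 0x13484 → wrap carry → 0x3485
One's-complement sum = 0x3485.
Checksum = ~0x3485 & 0xFFFF = 0xCB7A.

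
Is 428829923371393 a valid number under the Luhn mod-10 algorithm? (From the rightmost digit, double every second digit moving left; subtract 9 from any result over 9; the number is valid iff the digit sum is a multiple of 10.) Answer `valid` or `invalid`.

From the right, keep odd positions and double even positions (subtract 9 from any doubled value over 9):
  doubled (positions 2,4,...): 9 2 6 4 9 7 4 → sum 41
  kept (positions 1,3,...): 3 3 7 3 9 2 8 4 → sum 39
Total = 80.
80 mod 10 = 0, so the number is valid.

valid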